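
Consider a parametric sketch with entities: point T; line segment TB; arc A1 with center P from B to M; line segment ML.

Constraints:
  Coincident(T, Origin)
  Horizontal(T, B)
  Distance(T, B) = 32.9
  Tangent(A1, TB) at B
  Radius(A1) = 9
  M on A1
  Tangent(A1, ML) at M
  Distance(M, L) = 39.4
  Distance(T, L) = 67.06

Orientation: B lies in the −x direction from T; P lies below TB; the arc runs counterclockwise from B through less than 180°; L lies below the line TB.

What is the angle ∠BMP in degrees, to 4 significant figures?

49.95°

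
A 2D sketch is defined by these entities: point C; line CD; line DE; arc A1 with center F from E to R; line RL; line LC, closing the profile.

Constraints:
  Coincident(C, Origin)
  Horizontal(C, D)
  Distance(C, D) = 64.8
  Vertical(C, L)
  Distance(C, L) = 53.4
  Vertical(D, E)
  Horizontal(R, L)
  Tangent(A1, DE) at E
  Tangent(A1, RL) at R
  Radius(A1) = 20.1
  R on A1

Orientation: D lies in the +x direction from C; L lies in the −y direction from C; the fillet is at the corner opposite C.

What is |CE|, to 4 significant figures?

72.86

C is at the origin; CD is horizontal with |CD| = 64.8 and D on the +x side, so D = (64.80, 0.000). CL is vertical with |CL| = 53.4 and L on the −y side, so L = (0.000, -53.40). The virtual corner opposite C is at (64.80, -53.40). Tangency of A1 to DE means the radius FE is perpendicular to DE and A1 meets RL tangentially, so FR is at right angles to RL, with radius 20.1, so the center F sits 20.1 in from both sides at F = (44.70, -33.30). That places the tangent points at E = (64.80, -33.30) on DE and R = (44.70, -53.40) on RL. Then |CE| = |E − C| = 72.86.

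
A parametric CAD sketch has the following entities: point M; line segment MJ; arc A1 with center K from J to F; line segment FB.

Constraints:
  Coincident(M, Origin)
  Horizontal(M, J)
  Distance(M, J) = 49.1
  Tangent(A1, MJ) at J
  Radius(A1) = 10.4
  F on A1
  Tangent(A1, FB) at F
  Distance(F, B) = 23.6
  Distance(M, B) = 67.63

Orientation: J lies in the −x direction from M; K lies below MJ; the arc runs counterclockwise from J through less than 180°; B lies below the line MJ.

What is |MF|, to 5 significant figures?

60.490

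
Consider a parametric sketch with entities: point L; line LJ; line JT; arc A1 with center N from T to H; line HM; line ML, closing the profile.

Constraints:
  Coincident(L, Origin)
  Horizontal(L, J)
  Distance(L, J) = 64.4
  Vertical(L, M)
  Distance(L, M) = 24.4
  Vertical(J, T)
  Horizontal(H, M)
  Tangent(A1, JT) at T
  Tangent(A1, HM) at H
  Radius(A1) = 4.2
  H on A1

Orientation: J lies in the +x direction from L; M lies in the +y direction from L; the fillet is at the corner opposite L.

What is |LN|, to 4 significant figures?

63.50

L is at the origin; L and J share the same y with |LJ| = 64.4 and J on the +x side, so J = (64.40, 0.000). LM is vertical with |LM| = 24.4 and M on the +y side, so M = (0.000, 24.40). The virtual corner opposite L is at (64.40, 24.40). The tangent condition forces NT to be normal to JT and the tangent condition forces NH to be normal to HM, with radius 4.2, so the center N sits 4.2 in from both sides at N = (60.20, 20.20). Then |LN| = |N − L| = 63.50.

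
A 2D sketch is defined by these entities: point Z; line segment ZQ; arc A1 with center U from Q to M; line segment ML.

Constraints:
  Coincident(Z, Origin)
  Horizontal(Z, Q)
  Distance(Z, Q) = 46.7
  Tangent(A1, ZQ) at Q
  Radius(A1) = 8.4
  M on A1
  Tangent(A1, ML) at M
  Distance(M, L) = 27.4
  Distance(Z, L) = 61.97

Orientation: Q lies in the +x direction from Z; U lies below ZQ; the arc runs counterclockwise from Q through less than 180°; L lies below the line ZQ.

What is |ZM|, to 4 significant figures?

40.70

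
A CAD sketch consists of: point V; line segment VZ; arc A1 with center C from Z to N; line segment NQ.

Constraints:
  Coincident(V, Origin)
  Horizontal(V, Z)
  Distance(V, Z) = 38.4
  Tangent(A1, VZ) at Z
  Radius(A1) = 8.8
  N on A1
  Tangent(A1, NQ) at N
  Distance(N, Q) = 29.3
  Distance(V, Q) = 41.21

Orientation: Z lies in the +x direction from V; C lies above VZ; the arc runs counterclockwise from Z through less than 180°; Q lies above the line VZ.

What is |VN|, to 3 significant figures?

46.8

V is at the origin; VZ is horizontal with |VZ| = 38.4 and Z on the +x side, so Z = (38.4, 0.00). A1 meets VZ tangentially, so CZ is at right angles to VZ, so C = Z + (0, 8.8) = (38.4, 8.80). Since CN ⟂ NQ (tangency), |CQ| = √(8.8² + 29.3²) = 30.6 regardless of where N sits on A1. So Q lies on both circle(V, 41.21) and circle(C, 30.6); the above-VZ intersection is Q = (22.2, 34.7). N is the foot of the tangent from Q: N = (44.2, 15.4).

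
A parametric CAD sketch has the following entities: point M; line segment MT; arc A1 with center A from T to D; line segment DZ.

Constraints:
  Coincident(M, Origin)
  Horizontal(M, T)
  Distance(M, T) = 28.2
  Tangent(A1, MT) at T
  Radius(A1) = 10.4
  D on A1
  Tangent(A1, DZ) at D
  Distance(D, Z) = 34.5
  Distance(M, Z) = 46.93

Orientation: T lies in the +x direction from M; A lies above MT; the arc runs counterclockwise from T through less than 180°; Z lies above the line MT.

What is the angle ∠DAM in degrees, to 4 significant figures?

163.2°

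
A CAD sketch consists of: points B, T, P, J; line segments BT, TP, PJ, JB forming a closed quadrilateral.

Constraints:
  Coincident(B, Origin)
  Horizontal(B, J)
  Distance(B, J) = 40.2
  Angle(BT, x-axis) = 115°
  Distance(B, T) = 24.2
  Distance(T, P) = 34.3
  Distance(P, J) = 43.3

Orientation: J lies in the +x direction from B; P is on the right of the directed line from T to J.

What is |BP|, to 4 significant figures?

11.38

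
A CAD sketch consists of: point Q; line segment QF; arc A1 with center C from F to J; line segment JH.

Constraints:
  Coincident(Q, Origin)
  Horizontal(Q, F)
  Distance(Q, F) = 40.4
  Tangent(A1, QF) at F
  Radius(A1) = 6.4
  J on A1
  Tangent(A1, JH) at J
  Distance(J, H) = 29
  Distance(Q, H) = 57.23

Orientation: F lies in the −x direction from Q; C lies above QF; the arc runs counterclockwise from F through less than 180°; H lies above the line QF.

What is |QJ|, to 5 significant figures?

35.486

Checks: Q.y = 0.00, F.y = 0.00 ✓; |CJ| = 6.400 ✓; ∠(CJ, JH) = 90.00° ✓; |JH| = 29.00 ✓; |QH| = 57.23 ✓.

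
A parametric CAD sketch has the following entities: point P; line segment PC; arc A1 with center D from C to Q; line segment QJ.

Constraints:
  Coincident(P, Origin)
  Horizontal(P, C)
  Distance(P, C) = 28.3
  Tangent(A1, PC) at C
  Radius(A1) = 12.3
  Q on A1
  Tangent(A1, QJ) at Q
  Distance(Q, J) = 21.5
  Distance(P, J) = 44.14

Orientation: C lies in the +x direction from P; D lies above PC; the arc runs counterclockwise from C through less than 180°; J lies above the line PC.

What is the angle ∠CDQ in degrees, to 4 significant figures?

128.8°

Checks: |DQ| = 12.30 ✓; ∠(DQ, QJ) = 90.00° ✓; |QJ| = 21.50 ✓; |PJ| = 44.14 ✓.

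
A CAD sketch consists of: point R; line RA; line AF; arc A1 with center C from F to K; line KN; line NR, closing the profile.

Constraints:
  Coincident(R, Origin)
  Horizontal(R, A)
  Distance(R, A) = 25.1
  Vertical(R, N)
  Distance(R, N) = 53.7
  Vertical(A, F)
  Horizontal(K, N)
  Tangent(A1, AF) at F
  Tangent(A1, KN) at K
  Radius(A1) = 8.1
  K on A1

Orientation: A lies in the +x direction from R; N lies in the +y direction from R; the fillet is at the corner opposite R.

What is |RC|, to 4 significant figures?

48.67

R is at the origin; RA is horizontal with |RA| = 25.1 and A on the +x side, so A = (25.10, 0.000). RN is vertical with |RN| = 53.7 and N on the +y side, so N = (0.000, 53.70). The virtual corner opposite R is at (25.10, 53.70). Since A1 is tangent to AF there, CF ⟂ AF and the tangent condition forces CK to be normal to KN, with radius 8.1, so the center C sits 8.1 in from both sides at C = (17.00, 45.60). Then |RC| = |C − R| = 48.67.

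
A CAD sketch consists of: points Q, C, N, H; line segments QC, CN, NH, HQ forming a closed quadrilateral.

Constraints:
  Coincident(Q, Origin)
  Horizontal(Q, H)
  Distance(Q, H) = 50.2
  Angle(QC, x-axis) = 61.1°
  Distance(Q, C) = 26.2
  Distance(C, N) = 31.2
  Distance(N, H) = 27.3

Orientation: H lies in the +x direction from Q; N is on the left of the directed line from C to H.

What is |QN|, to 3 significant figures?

51.1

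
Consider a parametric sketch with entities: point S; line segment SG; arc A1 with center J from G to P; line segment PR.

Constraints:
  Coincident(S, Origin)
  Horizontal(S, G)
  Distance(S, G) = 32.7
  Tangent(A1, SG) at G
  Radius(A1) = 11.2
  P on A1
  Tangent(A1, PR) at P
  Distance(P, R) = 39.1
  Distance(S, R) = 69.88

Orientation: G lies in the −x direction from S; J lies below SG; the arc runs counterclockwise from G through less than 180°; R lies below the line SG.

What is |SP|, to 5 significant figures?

44.590

S is at the origin; S and G share the same y with |SG| = 32.7 and G on the −x side, so G = (-32.700, 0.0000). The tangent condition forces JG to be normal to SG, so J = G + (0, -11.2) = (-32.700, -11.200). Since JP ⟂ PR (tangency), |JR| = √(11.2² + 39.1²) = 40.672 regardless of where P sits on A1. So R lies on both circle(S, 69.88) and circle(J, 40.672); the below-SG intersection is R = (-51.441, -47.298). P is the foot of the tangent from R: P = (-43.677, -8.9761).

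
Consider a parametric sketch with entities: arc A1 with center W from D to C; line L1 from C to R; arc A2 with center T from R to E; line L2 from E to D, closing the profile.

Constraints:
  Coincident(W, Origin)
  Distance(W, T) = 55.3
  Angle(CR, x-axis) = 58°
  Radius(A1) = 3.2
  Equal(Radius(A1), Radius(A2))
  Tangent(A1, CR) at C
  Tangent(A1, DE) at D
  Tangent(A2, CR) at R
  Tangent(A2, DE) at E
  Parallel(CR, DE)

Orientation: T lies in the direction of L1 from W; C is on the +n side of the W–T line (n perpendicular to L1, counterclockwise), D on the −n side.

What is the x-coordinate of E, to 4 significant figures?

32.02

Tangency of A1 to both parallel lines with radius 3.2 puts C and D at W ± 3.2·n: C = (-2.714, 1.696), D = (2.714, -1.696). Equal radii place R and E the same way about T: R = T + 3.2·n = (26.59, 48.59), E = T − 3.2·n = (32.02, 45.20). So E.x = 32.02.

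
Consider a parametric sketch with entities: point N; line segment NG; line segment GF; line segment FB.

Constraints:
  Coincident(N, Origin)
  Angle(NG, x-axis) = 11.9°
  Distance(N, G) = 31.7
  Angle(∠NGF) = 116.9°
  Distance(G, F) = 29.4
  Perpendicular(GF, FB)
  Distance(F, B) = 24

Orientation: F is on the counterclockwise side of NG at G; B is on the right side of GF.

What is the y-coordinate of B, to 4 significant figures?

28.72

N is at the origin; NG runs at 11.9° with length 31.7, so G = 31.7·(cos 11.9°, sin 11.9°) = (31.02, 6.537). ∠NGF = 116.9°, so GF runs at 11.9° + (180° − 116.9°) = 75.00° from the x-axis; with |GF| = 29.4, F = G + 29.4·(cos 75.00°, sin 75.00°) = (38.63, 34.93). GF ⟂ FB; with |FB| = 24.0 on the right of GF, B = F + 24.0·(0.9659, -0.2588) = (61.81, 28.72). So B.y = 28.72.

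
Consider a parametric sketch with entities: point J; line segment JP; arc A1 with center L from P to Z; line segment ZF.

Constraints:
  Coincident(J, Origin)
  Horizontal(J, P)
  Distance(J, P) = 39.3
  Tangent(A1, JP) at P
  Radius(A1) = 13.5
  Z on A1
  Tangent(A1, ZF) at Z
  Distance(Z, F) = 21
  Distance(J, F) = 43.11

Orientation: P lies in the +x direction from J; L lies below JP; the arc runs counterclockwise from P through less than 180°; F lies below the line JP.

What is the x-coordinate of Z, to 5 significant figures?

25.800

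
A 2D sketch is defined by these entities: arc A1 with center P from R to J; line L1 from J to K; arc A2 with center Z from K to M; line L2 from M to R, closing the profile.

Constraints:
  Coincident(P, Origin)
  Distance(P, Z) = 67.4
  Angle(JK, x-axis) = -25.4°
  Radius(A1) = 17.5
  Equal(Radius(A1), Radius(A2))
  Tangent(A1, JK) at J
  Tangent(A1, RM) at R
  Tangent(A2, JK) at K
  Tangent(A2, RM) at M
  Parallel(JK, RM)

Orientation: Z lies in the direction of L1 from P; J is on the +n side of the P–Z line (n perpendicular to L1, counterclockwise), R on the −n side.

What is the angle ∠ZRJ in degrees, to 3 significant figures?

75.4°

The slot axis is L1's direction at -25.4°, so u = (cos -25.4°, sin -25.4°) = (0.903, -0.429) and n = (−sin -25.4°, cos -25.4°) = (0.429, 0.903). P is at the origin and Z lies 67.4 along u from P, so Z = 67.4·u = (60.9, -28.9). Tangency of A1 to both parallel lines with radius 17.5 puts J and R at P ± 17.5·n: J = (7.51, 15.8), R = (-7.51, -15.8). Then cos ∠ZRJ = RZ·RJ / (|RZ||RJ|), giving 75.4°.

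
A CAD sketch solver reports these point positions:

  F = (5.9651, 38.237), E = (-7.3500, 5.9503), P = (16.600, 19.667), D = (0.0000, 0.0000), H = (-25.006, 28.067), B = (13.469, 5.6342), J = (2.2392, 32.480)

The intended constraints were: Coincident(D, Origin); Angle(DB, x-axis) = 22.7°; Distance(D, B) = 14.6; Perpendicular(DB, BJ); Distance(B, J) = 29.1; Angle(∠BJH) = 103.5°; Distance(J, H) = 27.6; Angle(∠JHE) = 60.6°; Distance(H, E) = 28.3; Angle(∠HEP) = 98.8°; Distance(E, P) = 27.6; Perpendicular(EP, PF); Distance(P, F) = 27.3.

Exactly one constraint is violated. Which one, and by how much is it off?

Distance(P, F) = 27.3 — off by 5.90.

D = (0.00, 0.00) ✓; DB at 22.70° ✓; |DB| = 14.60 ✓; ∠(DB, BJ) = 90.00° ✓; |BJ| = 29.10 ✓; ∠BJH = 103.5° ✓; |JH| = 27.60 ✓; ∠JHE = 60.60° ✓; |HE| = 28.30 ✓; ∠HEP = 98.80° ✓; |EP| = 27.60 ✓; ∠(EP, PF) = 90.00° ✓; |PF| = 21.40 ✗.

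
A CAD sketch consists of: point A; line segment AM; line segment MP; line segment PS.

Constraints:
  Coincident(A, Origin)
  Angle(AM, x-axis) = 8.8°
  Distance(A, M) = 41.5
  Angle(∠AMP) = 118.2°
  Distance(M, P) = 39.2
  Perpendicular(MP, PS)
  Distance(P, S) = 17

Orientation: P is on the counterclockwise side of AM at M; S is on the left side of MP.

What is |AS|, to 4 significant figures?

61.98

A is at the origin; AM runs at 8.8° with length 41.5, so M = 41.5·(cos 8.8°, sin 8.8°) = (41.01, 6.349). ∠AMP = 118.2°, so MP runs at 8.8° + (180° − 118.2°) = 70.60° from the x-axis; with |MP| = 39.2, P = M + 39.2·(cos 70.60°, sin 70.60°) = (54.03, 43.32). MP is perpendicular to PS; with |PS| = 17.0 on the left of MP, S = P + 17.0·(-0.9432, 0.3322) = (38.00, 48.97). Then |AS| = |S − A| = 61.98.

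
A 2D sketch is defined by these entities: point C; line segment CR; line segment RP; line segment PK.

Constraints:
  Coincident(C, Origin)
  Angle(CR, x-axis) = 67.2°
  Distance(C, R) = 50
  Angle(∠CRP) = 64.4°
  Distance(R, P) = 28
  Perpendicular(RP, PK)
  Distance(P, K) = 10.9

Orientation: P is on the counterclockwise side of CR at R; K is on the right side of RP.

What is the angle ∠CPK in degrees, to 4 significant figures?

171.9°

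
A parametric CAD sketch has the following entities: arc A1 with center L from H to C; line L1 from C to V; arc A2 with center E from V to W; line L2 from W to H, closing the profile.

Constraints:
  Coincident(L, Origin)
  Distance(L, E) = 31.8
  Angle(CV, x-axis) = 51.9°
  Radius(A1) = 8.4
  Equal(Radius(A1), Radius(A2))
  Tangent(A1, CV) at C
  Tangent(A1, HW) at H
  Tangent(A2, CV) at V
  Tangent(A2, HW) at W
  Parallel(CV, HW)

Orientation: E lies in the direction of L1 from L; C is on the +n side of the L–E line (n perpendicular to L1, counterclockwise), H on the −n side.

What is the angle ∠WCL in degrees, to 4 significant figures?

62.15°

The slot axis is L1's direction at 51.9°, so u = (cos 51.9°, sin 51.9°) = (0.6170, 0.7869) and n = (−sin 51.9°, cos 51.9°) = (-0.7869, 0.6170). L is at the origin and E lies 31.8 along u from L, so E = 31.8·u = (19.62, 25.02). Tangency of A1 to both parallel lines with radius 8.4 puts C and H at L ± 8.4·n: C = (-6.610, 5.183), H = (6.610, -5.183). Equal radii place V and W the same way about E: V = E + 8.4·n = (13.01, 30.21), W = E − 8.4·n = (26.23, 19.84). Then cos ∠WCL = CW·CL / (|CW||CL|), giving 62.15°.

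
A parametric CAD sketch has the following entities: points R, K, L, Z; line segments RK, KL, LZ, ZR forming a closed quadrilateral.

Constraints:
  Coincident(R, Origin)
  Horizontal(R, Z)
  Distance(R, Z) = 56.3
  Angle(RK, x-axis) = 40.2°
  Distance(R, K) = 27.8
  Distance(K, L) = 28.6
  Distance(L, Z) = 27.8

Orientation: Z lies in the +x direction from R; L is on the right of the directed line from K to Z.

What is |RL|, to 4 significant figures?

31.48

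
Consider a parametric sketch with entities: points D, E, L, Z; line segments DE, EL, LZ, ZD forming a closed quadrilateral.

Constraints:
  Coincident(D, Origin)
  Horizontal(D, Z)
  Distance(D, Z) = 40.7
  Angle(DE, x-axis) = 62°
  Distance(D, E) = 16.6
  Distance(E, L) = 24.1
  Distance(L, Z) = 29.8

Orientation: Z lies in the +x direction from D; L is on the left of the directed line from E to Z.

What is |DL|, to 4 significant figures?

39.29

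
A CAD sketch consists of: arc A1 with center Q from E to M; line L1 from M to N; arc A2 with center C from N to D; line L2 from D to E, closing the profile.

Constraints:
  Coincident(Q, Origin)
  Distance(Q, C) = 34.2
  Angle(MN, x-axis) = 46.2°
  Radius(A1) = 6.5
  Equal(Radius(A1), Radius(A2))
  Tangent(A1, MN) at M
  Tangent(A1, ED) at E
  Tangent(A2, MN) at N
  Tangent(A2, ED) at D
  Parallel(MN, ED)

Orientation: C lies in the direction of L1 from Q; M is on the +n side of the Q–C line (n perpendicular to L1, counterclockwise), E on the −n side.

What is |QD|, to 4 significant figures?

34.81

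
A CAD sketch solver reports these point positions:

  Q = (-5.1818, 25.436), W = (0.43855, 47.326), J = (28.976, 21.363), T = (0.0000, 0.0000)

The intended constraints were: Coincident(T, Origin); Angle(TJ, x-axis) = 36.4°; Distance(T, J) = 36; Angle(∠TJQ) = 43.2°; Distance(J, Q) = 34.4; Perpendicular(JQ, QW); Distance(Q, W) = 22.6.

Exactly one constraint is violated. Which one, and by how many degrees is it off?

Perpendicular(JQ, QW) — off by 7.60°.

T = (0.00, 0.00) ✓; TJ at 36.40° ✓; |TJ| = 36.00 ✓; ∠TJQ = 43.20° ✓; |JQ| = 34.40 ✓; ∠(JQ, QW) = 97.60° ✗; |QW| = 22.60 ✓.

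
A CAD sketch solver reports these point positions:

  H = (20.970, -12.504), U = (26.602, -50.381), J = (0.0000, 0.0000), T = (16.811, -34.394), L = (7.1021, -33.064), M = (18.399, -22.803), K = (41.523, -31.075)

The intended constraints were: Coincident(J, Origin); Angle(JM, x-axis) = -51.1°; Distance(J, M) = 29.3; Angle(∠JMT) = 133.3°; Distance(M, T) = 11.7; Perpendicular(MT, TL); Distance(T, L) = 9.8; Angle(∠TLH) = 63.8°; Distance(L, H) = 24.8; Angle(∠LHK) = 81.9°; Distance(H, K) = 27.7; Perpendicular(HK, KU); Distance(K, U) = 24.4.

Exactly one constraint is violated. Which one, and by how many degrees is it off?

Perpendicular(HK, KU) — off by 4.40°.

J = (0.00, 0.00) ✓; JM at -51.10° ✓; |JM| = 29.30 ✓; ∠JMT = 133.3° ✓; |MT| = 11.70 ✓; ∠(MT, TL) = 90.00° ✓; |TL| = 9.800 ✓; ∠TLH = 63.80° ✓; |LH| = 24.80 ✓; ∠LHK = 81.90° ✓; |HK| = 27.70 ✓; ∠(HK, KU) = 85.60° ✗; |KU| = 24.40 ✓.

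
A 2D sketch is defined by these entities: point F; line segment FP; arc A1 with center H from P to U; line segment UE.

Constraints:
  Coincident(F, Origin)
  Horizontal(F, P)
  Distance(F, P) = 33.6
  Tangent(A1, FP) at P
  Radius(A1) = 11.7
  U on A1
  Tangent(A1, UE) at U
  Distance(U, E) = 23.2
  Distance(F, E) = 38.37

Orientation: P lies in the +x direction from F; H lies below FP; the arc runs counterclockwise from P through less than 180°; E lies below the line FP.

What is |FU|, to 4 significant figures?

24.26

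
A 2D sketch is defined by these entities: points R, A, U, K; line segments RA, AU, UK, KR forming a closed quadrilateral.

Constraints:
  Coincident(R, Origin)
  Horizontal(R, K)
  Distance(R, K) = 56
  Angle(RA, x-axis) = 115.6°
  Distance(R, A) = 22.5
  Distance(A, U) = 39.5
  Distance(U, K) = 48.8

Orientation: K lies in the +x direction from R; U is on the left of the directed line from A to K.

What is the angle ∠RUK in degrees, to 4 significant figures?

72.45°

R is at the origin; R and K share the same y with |RK| = 56.0 and K in +x, so K = (56.0, 0). RA runs at 115.6° with |RA| = 22.5, so A = (-9.722, 20.29). U is determined by |AU| = 39.5 and |UK| = 48.8 together: it lies at the intersection of circle(A, 39.5) and circle(K, 48.8). With |AK| = 68.78, the foot of the radical line on AK is 28.42 from A and the perpendicular offset is √(39.5² − 28.42²) = 27.43. Taking the left-of-AK solution: U = (25.53, 38.12).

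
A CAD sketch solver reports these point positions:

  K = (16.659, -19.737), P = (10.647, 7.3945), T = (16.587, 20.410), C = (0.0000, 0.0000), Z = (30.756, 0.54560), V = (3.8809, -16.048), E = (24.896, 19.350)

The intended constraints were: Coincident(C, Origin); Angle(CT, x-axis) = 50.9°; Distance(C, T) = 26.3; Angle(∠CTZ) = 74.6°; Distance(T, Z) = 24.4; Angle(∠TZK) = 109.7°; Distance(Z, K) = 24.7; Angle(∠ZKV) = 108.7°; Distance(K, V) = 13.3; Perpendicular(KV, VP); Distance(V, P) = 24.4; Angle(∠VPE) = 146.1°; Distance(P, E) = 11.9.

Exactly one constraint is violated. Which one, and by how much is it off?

Distance(P, E) = 11.9 — off by 6.70.

C = (0.00, 0.00) ✓; CT at 50.90° ✓; |CT| = 26.30 ✓; ∠CTZ = 74.60° ✓; |TZ| = 24.40 ✓; ∠TZK = 109.7° ✓; |ZK| = 24.70 ✓; ∠ZKV = 108.7° ✓; |KV| = 13.30 ✓; ∠(KV, VP) = 90.00° ✓; |VP| = 24.40 ✓; ∠VPE = 146.1° ✓; |PE| = 18.60 ✗.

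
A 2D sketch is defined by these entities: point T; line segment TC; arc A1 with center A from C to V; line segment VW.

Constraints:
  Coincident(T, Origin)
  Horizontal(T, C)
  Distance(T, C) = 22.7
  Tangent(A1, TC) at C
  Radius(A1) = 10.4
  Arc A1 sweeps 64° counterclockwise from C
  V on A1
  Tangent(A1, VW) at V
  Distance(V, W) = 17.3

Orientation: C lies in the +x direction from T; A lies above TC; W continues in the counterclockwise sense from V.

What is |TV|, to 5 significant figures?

32.575

The tangent condition forces AC to be normal to TC, so A = C + (0, 10.4) = (22.700, 10.400). On A1, C sits at bearing -90° from A; a 64° counterclockwise sweep puts V at bearing -26°, so V = A + 10.4·(cos -26°, sin -26°) = (32.047, 5.8409). Then |TV| = |V − T| = 32.575.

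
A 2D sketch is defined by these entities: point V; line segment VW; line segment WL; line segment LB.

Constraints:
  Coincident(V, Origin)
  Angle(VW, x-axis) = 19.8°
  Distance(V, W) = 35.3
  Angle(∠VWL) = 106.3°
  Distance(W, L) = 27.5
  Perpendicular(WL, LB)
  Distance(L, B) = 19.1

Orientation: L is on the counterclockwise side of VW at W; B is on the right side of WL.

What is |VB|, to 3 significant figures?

64.9

∠VWL = 106.3°, so WL runs at 19.8° + (180° − 106.3°) = 93.5° from the x-axis; with |WL| = 27.5, L = W + 27.5·(cos 93.5°, sin 93.5°) = (31.5, 39.4). The perpendicularity gives LB at right angles to WL; with |LB| = 19.1 on the right of WL, B = L + 19.1·(0.998, 0.0610) = (50.6, 40.6). Then |VB| = |B − V| = 64.9.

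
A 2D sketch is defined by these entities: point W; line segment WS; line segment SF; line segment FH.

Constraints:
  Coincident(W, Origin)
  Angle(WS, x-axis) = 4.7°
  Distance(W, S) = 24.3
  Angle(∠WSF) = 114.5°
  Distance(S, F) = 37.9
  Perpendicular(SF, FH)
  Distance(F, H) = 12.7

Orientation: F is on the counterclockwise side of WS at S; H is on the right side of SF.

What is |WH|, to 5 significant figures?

59.276

W is at the origin; WS runs at 4.7° with length 24.3, so S = 24.3·(cos 4.7°, sin 4.7°) = (24.218, 1.9911). ∠WSF = 114.5°, so SF runs at 4.7° + (180° − 114.5°) = 70.200° from the x-axis; with |SF| = 37.9, F = S + 37.9·(cos 70.200°, sin 70.200°) = (37.056, 37.650). SF ⟂ FH; with |FH| = 12.7 on the right of SF, H = F + 12.7·(0.94088, -0.33874) = (49.006, 33.349). Then |WH| = |H − W| = 59.276.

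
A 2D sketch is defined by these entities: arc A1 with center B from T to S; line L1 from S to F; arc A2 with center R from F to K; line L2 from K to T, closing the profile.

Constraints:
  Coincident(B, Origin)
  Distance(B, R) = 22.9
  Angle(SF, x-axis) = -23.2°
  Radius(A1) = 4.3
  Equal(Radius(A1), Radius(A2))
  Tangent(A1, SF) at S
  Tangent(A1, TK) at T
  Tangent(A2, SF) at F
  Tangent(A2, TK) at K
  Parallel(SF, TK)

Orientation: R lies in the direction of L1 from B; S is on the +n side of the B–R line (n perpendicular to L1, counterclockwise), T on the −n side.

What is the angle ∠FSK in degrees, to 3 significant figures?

20.6°

The slot axis is L1's direction at -23.2°, so u = (cos -23.2°, sin -23.2°) = (0.919, -0.394) and n = (−sin -23.2°, cos -23.2°) = (0.394, 0.919). B is at the origin and R lies 22.9 along u from B, so R = 22.9·u = (21.0, -9.02). Tangency of A1 to both parallel lines with radius 4.3 puts S and T at B ± 4.3·n: S = (1.69, 3.95), T = (-1.69, -3.95). Equal radii place F and K the same way about R: F = R + 4.3·n = (22.7, -5.07), K = R − 4.3·n = (19.4, -13.0). Then cos ∠FSK = SF·SK / (|SF||SK|), giving 20.6°.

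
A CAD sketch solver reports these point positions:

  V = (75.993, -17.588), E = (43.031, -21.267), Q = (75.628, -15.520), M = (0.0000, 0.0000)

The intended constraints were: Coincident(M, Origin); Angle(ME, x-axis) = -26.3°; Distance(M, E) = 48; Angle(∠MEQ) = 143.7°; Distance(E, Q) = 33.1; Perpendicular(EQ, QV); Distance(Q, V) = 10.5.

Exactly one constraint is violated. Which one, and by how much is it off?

Distance(Q, V) = 10.5 — off by 8.40.

M = (0.00, 0.00) ✓; ME at -26.30° ✓; |ME| = 48.00 ✓; ∠MEQ = 143.7° ✓; |EQ| = 33.10 ✓; ∠(EQ, QV) = 89.99° ✓; |QV| = 2.100 ✗.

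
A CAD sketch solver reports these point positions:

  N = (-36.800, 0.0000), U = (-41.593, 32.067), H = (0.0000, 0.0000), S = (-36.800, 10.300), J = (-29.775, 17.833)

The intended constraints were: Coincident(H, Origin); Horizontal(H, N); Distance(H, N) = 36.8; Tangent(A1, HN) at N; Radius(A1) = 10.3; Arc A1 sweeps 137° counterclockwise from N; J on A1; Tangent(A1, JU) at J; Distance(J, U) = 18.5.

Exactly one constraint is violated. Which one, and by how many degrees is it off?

Tangent(A1, JU) at J — off by 7.30°.

H = (0.00, 0.00) ✓; H.y = 0.00, N.y = 0.00 ✓; |HN| = 36.80 ✓; ∠(SN, NH) = 90.00° ✓; |SN| = 10.30 ✓; bearing(S→J) − bearing(S→N) = 137.0° ✓; |SJ| = 10.30 ✓; ∠(SJ, JU) = 97.30° ✗; |JU| = 18.50 ✓.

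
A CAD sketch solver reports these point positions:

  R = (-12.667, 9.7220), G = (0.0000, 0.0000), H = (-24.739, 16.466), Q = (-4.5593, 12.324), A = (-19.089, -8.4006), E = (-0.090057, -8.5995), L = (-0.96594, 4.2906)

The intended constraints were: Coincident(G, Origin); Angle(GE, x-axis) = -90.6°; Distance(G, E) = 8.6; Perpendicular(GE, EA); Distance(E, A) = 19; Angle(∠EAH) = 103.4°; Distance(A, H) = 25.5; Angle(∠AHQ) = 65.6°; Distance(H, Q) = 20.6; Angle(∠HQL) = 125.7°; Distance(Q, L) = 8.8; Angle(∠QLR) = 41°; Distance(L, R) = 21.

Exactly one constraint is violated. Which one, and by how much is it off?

Distance(L, R) = 21 — off by 8.10.

G = (0.00, 0.00) ✓; GE at -90.60° ✓; |GE| = 8.600 ✓; ∠(GE, EA) = 90.00° ✓; |EA| = 19.00 ✓; ∠EAH = 103.4° ✓; |AH| = 25.50 ✓; ∠AHQ = 65.60° ✓; |HQ| = 20.60 ✓; ∠HQL = 125.7° ✓; |QL| = 8.800 ✓; ∠QLR = 41.00° ✓; |LR| = 12.90 ✗.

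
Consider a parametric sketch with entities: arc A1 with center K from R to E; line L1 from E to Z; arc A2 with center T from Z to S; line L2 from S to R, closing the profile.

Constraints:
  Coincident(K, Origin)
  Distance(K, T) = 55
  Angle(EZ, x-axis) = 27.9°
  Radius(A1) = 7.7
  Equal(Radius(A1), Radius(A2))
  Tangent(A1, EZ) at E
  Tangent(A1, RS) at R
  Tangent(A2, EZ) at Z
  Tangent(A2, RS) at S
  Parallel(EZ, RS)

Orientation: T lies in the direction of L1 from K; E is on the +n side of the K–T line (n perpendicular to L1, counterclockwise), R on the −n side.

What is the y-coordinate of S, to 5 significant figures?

18.931

The slot axis is L1's direction at 27.9°, so u = (cos 27.9°, sin 27.9°) = (0.88377, 0.46793) and n = (−sin 27.9°, cos 27.9°) = (-0.46793, 0.88377). K is at the origin and T lies 55.0 along u from K, so T = 55.0·u = (48.607, 25.736). Tangency of A1 to both parallel lines with radius 7.7 puts E and R at K ± 7.7·n: E = (-3.6031, 6.8050), R = (3.6031, -6.8050). Equal radii place Z and S the same way about T: Z = T + 7.7·n = (45.004, 32.541), S = T − 7.7·n = (52.210, 18.931). So S.y = 18.931.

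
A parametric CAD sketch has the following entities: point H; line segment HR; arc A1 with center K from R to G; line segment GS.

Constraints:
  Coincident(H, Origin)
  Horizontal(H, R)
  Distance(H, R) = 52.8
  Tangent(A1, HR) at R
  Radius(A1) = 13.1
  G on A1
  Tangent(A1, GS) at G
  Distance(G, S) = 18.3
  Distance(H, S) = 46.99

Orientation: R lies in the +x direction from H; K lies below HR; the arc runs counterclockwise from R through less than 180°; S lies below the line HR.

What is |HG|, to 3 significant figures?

41.4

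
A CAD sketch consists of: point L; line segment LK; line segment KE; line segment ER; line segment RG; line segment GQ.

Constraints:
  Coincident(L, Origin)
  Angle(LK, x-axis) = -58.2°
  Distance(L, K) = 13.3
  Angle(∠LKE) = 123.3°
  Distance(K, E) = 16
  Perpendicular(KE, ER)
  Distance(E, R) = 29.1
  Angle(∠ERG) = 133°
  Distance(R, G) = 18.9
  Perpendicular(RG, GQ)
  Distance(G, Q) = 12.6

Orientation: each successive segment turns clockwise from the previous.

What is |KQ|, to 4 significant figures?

33.40

L is at the origin; LK runs at -58.2° with length 13.3, so K = (7.009, -11.30). ∠LKE = 123.3° gives KE at -114.9° from the x-axis; with |KE| = 16.0, E = (0.2719, -25.82). KE is perpendicular to ER, so ER runs at 155.1°; with |ER| = 29.1, R = (-26.12, -13.56). ∠ERG = 133.0° gives RG at 108.1° from the x-axis; with |RG| = 18.9, G = (-31.99, 4.401). The perpendicularity gives GQ at right angles to RG, so GQ runs at 18.10°; with |GQ| = 12.6, Q = (-20.02, 8.315). Then |KQ| = |Q − K| = 33.40.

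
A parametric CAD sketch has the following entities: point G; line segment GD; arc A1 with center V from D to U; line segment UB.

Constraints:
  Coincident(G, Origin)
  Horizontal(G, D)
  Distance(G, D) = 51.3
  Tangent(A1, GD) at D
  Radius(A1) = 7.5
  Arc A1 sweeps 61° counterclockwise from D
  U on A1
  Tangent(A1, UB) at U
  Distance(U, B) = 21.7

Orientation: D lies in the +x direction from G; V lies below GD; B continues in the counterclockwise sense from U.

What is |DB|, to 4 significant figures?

28.52

On A1, D sits at bearing 90° from V; a 61° counterclockwise sweep puts U at bearing 151°, so U = V + 7.5·(cos 151°, sin 151°) = (44.74, -3.864). Since A1 is tangent to UB there, VU ⟂ UB, so UB runs along (−sin 151°, cos 151°); with |UB| = 21.7, B = (34.22, -22.84). Then |DB| = |B − D| = 28.52.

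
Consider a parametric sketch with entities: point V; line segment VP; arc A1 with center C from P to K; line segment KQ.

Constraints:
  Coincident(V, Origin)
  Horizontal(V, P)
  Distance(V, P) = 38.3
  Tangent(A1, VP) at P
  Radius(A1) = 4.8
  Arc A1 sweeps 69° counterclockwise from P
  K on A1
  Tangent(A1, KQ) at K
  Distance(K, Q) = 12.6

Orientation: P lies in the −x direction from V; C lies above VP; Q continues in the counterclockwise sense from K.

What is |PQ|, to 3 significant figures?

17.4

On A1, P sits at bearing -90° from C; a 69° counterclockwise sweep puts K at bearing -21°, so K = C + 4.8·(cos -21°, sin -21°) = (-33.8, 3.08). The tangent condition forces CK to be normal to KQ, so KQ runs along (−sin -21°, cos -21°); with |KQ| = 12.6, Q = (-29.3, 14.8). Then |PQ| = |Q − P| = 17.4.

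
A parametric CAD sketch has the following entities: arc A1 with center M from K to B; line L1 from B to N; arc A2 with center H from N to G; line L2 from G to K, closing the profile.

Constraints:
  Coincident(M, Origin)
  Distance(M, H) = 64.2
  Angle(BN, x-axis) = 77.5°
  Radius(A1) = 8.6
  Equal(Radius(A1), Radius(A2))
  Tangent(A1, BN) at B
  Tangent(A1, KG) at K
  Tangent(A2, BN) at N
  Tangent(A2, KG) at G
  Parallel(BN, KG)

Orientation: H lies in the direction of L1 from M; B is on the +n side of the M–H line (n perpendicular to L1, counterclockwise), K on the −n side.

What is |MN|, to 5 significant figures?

64.773

The slot axis is L1's direction at 77.5°, so u = (cos 77.5°, sin 77.5°) = (0.21644, 0.97630) and n = (−sin 77.5°, cos 77.5°) = (-0.97630, 0.21644). M is at the origin and H lies 64.2 along u from M, so H = 64.2·u = (13.895, 62.678). Tangency of A1 to both parallel lines with radius 8.6 puts B and K at M ± 8.6·n: B = (-8.3961, 1.8614), K = (8.3961, -1.8614). Equal radii place N and G the same way about H: N = H + 8.6·n = (5.4993, 64.540), G = H − 8.6·n = (22.292, 60.817). Then |MN| = |N − M| = 64.773.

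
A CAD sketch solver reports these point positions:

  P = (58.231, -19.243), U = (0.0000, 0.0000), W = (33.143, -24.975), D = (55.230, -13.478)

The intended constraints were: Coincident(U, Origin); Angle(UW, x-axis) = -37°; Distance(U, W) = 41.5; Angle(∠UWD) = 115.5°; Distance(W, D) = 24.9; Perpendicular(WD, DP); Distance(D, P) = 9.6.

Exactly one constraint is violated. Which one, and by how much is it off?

Distance(D, P) = 9.6 — off by 3.10.

U = (0.00, 0.00) ✓; UW at -37.00° ✓; |UW| = 41.50 ✓; ∠UWD = 115.5° ✓; |WD| = 24.90 ✓; ∠(WD, DP) = 90.00° ✓; |DP| = 6.499 ✗.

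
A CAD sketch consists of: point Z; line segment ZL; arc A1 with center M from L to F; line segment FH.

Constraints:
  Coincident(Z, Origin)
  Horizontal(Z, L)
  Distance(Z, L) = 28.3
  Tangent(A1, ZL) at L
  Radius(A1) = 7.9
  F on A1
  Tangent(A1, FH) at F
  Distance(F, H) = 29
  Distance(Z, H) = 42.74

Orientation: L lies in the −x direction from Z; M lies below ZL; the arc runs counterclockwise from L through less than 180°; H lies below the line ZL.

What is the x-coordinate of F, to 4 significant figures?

-35.22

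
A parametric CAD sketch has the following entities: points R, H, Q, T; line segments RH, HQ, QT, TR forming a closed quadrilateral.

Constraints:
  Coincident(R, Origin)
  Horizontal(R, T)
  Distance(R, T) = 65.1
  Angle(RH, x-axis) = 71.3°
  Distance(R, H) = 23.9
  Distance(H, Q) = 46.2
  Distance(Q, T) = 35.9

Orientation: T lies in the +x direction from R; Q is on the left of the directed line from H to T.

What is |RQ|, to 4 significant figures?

62.38

R is at the origin; RT is horizontal with |RT| = 65.1 and T in +x, so T = (65.1, 0). RH runs at 71.3° with |RH| = 23.9, so H = (7.663, 22.64). Q is determined by |HQ| = 46.2 and |QT| = 35.9 together: it lies at the intersection of circle(H, 46.2) and circle(T, 35.9). With |HT| = 61.74, the foot of the radical line on HT is 37.72 from H and the perpendicular offset is √(46.2² − 37.72²) = 26.68. Taking the left-of-HT solution: Q = (52.54, 33.63).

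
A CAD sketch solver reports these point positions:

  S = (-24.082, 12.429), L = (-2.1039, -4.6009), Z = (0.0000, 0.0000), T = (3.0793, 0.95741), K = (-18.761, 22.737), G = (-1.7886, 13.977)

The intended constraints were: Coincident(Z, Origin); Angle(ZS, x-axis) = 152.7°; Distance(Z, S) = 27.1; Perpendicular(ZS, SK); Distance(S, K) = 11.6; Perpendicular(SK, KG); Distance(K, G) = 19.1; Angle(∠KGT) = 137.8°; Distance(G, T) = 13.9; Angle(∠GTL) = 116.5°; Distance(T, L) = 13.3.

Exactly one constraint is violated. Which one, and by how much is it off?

Distance(T, L) = 13.3 — off by 5.70.

Z = (0.00, 0.00) ✓; ZS at 152.7° ✓; |ZS| = 27.10 ✓; ∠(ZS, SK) = 90.00° ✓; |SK| = 11.60 ✓; ∠(SK, KG) = 90.00° ✓; |KG| = 19.10 ✓; ∠KGT = 137.8° ✓; |GT| = 13.90 ✓; ∠GTL = 116.5° ✓; |TL| = 7.600 ✗.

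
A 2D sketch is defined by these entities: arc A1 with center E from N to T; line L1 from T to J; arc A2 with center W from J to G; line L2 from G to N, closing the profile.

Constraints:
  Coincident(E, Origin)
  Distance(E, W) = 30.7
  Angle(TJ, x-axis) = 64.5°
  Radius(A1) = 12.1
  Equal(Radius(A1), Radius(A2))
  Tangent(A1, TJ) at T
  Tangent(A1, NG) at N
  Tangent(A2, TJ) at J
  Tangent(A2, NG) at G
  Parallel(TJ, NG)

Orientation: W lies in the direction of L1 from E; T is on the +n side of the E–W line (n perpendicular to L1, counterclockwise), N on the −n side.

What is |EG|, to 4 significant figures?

33.00

Tangency of A1 to both parallel lines with radius 12.1 puts T and N at E ± 12.1·n: T = (-10.92, 5.209), N = (10.92, -5.209). Equal radii place J and G the same way about W: J = W + 12.1·n = (2.295, 32.92), G = W − 12.1·n = (24.14, 22.50). Then |EG| = |G − E| = 33.00.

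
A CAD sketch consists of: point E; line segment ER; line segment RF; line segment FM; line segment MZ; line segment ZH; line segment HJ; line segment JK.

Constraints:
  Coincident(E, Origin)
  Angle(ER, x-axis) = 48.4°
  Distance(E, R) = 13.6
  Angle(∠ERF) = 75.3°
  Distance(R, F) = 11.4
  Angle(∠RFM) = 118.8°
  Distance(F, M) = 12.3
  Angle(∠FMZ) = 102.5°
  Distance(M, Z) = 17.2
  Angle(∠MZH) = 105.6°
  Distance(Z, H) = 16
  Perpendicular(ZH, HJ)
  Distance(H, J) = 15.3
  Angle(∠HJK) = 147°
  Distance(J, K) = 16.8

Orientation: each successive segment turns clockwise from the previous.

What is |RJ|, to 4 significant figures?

0.8642

E is at the origin; ER runs at 48.4° with length 13.6, so R = (9.029, 10.17). ∠ERF = 75.3° gives RF at -56.30° from the x-axis; with |RF| = 11.4, F = (15.35, 0.6858). ∠RFM = 118.8° gives FM at -117.5° from the x-axis; with |FM| = 12.3, M = (9.675, -10.22). ∠FMZ = 102.5° gives MZ at 165.0° from the x-axis; with |MZ| = 17.2, Z = (-6.939, -5.773). ∠MZH = 105.6° gives ZH at 90.60° from the x-axis; with |ZH| = 16.0, H = (-7.106, 10.23). The perpendicularity gives HJ at right angles to ZH, so HJ runs at 0.6000°; with |HJ| = 15.3, J = (8.193, 10.39). Then |RJ| = |J − R| = 0.8642.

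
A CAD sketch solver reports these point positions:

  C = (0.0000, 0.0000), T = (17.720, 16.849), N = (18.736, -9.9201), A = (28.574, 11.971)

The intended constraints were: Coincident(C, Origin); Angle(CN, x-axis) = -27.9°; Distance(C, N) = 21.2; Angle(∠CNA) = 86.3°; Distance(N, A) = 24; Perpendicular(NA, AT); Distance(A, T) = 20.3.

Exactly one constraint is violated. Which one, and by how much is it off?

Distance(A, T) = 20.3 — off by 8.40.

C = (0.00, 0.00) ✓; CN at -27.90° ✓; |CN| = 21.20 ✓; ∠CNA = 86.30° ✓; |NA| = 24.00 ✓; ∠(NA, AT) = 90.00° ✓; |AT| = 11.90 ✗.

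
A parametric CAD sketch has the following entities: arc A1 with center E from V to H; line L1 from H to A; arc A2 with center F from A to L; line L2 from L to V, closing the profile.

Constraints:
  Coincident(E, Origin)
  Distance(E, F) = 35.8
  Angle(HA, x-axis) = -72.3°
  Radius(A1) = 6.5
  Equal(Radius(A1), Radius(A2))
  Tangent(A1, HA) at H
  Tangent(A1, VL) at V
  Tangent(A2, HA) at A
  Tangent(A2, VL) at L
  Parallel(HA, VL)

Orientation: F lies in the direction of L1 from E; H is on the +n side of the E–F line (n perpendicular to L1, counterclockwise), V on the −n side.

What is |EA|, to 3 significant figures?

36.4

The slot axis is L1's direction at -72.3°, so u = (cos -72.3°, sin -72.3°) = (0.304, -0.953) and n = (−sin -72.3°, cos -72.3°) = (0.953, 0.304). E is at the origin and F lies 35.8 along u from E, so F = 35.8·u = (10.9, -34.1). Tangency of A1 to both parallel lines with radius 6.5 puts H and V at E ± 6.5·n: H = (6.19, 1.98), V = (-6.19, -1.98). Equal radii place A and L the same way about F: A = F + 6.5·n = (17.1, -32.1), L = F − 6.5·n = (4.69, -36.1). Then |EA| = |A − E| = 36.4.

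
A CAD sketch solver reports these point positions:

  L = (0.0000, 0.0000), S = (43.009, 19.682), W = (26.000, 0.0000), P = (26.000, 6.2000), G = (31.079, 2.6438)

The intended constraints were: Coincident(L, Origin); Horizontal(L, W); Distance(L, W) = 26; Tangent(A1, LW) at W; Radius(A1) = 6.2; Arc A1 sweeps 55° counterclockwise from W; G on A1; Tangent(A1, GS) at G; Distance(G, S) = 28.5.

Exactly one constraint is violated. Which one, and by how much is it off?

Distance(G, S) = 28.5 — off by 7.70.

L = (0.00, 0.00) ✓; L.y = 0.00, W.y = 0.00 ✓; |LW| = 26.00 ✓; ∠(PW, WL) = 90.00° ✓; |PW| = 6.200 ✓; bearing(P→G) − bearing(P→W) = 55.00° ✓; |PG| = 6.200 ✓; ∠(PG, GS) = 90.00° ✓; |GS| = 20.80 ✗.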